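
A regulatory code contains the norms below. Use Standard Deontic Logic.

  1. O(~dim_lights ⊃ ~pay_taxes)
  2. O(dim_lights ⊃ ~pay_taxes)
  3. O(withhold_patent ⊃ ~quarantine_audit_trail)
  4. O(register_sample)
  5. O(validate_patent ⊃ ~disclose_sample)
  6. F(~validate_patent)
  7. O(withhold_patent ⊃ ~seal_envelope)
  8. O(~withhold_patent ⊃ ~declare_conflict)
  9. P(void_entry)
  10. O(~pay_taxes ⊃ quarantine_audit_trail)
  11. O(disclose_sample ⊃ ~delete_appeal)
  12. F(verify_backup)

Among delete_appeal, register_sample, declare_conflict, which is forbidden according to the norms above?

declare_conflict

Premises 1 and 2 cover both cases: O(~dim_lights ⊃ ~pay_taxes) and O(dim_lights ⊃ ~pay_taxes). Since ~dim_lights ∨ dim_lights is a tautology, O(~pay_taxes) follows.
With premise 10, O(~pay_taxes ⊃ quarantine_audit_trail), the K-axiom yields O(quarantine_audit_trail).
Premise 3 is O(withhold_patent ⊃ ~quarantine_audit_trail); contrapositively O(quarantine_audit_trail ⊃ ~withhold_patent). Since O(quarantine_audit_trail) holds, K gives O(~withhold_patent).
Applying K to premise 8 (O(~withhold_patent ⊃ ~declare_conflict)) and O(~withhold_patent) yields O(~declare_conflict).
So O(~declare_conflict) holds, i.e. declare_conflict is forbidden. None of the other listed options is forbidden under the premises.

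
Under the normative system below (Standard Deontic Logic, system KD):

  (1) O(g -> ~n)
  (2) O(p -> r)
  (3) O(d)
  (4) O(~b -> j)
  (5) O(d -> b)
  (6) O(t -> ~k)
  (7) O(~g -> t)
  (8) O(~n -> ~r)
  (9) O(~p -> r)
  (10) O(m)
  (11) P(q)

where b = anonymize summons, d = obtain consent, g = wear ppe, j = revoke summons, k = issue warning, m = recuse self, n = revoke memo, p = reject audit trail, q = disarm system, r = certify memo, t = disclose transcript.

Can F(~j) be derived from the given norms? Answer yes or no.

Premise 4 is O(~b -> j), but O(~b) is not derivable from the premises, so it does not yield O(j).
No other premise forces O(j). An ideal world satisfying every premise can still have ~j true, so F(~j) is not derivable.

No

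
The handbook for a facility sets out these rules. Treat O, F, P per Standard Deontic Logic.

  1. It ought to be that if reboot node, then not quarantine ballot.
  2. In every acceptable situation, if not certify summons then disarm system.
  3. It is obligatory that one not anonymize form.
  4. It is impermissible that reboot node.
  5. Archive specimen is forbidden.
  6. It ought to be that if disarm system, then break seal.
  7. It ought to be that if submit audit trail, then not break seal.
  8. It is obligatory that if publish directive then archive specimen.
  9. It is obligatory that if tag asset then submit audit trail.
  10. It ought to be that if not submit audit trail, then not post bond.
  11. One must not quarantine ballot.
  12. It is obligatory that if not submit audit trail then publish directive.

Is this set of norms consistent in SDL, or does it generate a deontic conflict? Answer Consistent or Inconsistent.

Consistent

Premise 1 is O(reboot_node → ¬quarantine_ballot); even if O(¬quarantine_ballot) held, inferring O(reboot_node) would be affirming the consequent — invalid.
So O(reboot_node) is not derivable, and the apparent clash with O(¬reboot_node) does not arise.
A world satisfying every obligation exists (e.g. anonymize_form=false, archive_specimen=false, break_seal=false, certify_summons=true, disarm_system=false, post_bond=false, publish_directive=false, quarantine_ballot=false, reboot_node=false, submit_audit_trail=true, tag_asset=false); no atom is both obligatory and forbidden, so the set is consistent.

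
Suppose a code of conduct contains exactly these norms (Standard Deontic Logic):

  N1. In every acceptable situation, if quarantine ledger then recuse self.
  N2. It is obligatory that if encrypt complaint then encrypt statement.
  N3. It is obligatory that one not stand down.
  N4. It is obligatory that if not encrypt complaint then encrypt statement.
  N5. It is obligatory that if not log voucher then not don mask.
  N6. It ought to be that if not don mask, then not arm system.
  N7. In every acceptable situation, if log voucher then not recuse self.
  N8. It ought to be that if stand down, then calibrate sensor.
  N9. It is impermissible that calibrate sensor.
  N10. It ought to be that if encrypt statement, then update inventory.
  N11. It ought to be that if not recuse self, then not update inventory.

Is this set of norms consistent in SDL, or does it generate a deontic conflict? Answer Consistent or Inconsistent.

Premise 8 is O(stand_down → calibrate_sensor), but O(stand_down) is not derivable from the premises, so it does not yield O(calibrate_sensor).
So O(calibrate_sensor) is not derivable, and the apparent clash with O(¬calibrate_sensor) does not arise.
A world satisfying every obligation exists (e.g. arm_system=false, calibrate_sensor=false, don_mask=false, encrypt_complaint=false, encrypt_statement=true, log_voucher=false, quarantine_ledger=false, recuse_self=true, stand_down=false, update_inventory=true); no atom is both obligatory and forbidden, so the set is consistent.

Consistent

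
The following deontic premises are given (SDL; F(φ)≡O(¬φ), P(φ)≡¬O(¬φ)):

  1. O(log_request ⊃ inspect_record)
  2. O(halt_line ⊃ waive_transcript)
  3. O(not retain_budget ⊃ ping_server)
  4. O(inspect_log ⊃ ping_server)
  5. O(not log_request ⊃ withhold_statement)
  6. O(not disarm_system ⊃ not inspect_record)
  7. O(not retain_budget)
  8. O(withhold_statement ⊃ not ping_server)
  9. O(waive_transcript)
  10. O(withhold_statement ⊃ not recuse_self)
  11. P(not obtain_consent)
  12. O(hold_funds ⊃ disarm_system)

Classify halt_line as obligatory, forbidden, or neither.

Premise 2 is O(halt_line ⊃ waive_transcript); even if O(waive_transcript) held, inferring O(halt_line) would be affirming the consequent — invalid.
No premise or chain of K-axiom applications forces O(halt_line), and none forces O(not halt_line). So halt_line is neither obligatory nor forbidden under these norms.

Neither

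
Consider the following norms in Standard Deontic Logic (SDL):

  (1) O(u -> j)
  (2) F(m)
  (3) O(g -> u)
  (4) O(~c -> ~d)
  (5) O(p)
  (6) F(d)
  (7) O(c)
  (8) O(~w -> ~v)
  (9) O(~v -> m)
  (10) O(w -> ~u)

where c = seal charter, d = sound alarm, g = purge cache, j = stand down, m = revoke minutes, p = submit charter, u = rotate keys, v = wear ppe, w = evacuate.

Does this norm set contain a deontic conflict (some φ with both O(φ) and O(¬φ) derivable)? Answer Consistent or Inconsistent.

Consistent

Premise 4 is O(~c -> ~d); even if O(~d) held, inferring O(~c) would be affirming the consequent — invalid.
So O(~c) is not derivable, and the apparent clash with O(c) does not arise.
A world satisfying every obligation exists (e.g. c=true, d=false, g=false, j=false, m=false, p=true, u=false, v=true, w=true); no atom is both obligatory and forbidden, so the set is consistent.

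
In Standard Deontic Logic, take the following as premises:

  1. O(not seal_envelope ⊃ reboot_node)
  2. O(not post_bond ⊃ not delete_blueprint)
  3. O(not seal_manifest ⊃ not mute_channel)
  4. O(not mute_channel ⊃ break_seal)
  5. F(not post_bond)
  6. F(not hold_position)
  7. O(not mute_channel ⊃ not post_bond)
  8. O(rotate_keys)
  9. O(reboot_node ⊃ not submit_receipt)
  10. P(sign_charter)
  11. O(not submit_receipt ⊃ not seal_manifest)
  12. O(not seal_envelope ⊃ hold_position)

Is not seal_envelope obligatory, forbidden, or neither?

Forbidden

Premise 5, F(not post_bond), is equivalent to O(post_bond).
Premise 7, O(not mute_channel ⊃ not post_bond), contraposes to O(post_bond ⊃ mute_channel); with O(post_bond) we get O(mute_channel).
Premise 3, O(not seal_manifest ⊃ not mute_channel), contraposes to O(mute_channel ⊃ seal_manifest); with O(mute_channel) we get O(seal_manifest).
The contrapositive of premise 11 (O(not submit_receipt ⊃ not seal_manifest)) is O(seal_manifest ⊃ submit_receipt), and O(seal_manifest) is already established, so O(submit_receipt).
Premise 9, O(reboot_node ⊃ not submit_receipt), contraposes to O(submit_receipt ⊃ not reboot_node); with O(submit_receipt) we get O(not reboot_node).
Premise 1 is O(not seal_envelope ⊃ reboot_node); contrapositively O(not reboot_node ⊃ seal_envelope). Since O(not reboot_node) holds, K gives O(seal_envelope).
Premises 2, 4, 6, 8, 10, 12 do not contribute to this derivation.
Thus O(seal_envelope), which is F(not seal_envelope): not seal_envelope is forbidden.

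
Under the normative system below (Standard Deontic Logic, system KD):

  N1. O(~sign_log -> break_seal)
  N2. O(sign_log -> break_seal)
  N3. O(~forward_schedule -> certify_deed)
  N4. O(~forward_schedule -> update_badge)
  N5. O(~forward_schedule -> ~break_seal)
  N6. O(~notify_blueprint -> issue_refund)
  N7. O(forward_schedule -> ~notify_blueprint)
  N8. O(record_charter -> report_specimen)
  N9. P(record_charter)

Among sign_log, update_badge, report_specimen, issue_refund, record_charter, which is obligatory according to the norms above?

issue_refund

By case analysis on ~sign_log: premise 1 gives O(~sign_log -> break_seal) and premise 2 gives O(sign_log -> break_seal), so O(break_seal) either way.
The contrapositive of premise 5 (O(~forward_schedule -> ~break_seal)) is O(break_seal -> forward_schedule), and O(break_seal) is already established, so O(forward_schedule).
From O(forward_schedule) and premise 7, O(forward_schedule -> ~notify_blueprint), we obtain O(~notify_blueprint).
Applying K to premise 6 (O(~notify_blueprint -> issue_refund)) and O(~notify_blueprint) yields O(issue_refund).
So O(issue_refund) holds — issue_refund is obligatory. None of the other listed options is made obligatory by any chain of premises.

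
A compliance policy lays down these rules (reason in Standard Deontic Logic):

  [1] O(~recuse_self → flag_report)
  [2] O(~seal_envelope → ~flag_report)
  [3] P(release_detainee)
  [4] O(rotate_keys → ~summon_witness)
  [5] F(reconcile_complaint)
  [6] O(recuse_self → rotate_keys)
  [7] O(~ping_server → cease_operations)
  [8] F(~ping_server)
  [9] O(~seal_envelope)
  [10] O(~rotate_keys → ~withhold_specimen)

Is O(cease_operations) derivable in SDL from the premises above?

Premise 7 is O(~ping_server → cease_operations), but O(~ping_server) is not derivable from the premises, so it does not yield O(cease_operations).
No other premise forces O(cease_operations). An ideal world satisfying every premise can still have cease_operations false, so O(cease_operations) is not derivable.

No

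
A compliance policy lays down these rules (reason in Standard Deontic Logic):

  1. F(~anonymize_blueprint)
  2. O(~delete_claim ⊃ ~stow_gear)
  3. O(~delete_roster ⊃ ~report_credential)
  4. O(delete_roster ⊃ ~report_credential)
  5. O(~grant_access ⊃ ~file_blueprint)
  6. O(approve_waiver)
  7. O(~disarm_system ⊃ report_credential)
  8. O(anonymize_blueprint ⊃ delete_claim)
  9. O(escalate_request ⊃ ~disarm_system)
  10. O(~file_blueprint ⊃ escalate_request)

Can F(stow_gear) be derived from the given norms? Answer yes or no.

No

Premise 2 is O(~delete_claim ⊃ ~stow_gear), but O(~delete_claim) is not derivable from the premises, so it does not yield O(~stow_gear).
No other premise forces O(~stow_gear). An ideal world satisfying every premise can still have stow_gear true, so F(stow_gear) is not derivable.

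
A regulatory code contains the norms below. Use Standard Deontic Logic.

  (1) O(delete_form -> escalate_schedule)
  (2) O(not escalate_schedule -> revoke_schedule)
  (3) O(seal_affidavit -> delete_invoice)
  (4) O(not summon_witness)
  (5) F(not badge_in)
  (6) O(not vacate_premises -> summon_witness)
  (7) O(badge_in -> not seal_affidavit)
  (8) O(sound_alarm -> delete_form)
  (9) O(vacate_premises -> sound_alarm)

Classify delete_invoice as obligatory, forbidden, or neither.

Neither

Premise 3 is O(seal_affidavit -> delete_invoice), but O(seal_affidavit) is not derivable from the premises, so it does not yield O(delete_invoice).
No premise or chain of K-axiom applications forces O(delete_invoice), and none forces O(not delete_invoice). So delete_invoice is neither obligatory nor forbidden under these norms.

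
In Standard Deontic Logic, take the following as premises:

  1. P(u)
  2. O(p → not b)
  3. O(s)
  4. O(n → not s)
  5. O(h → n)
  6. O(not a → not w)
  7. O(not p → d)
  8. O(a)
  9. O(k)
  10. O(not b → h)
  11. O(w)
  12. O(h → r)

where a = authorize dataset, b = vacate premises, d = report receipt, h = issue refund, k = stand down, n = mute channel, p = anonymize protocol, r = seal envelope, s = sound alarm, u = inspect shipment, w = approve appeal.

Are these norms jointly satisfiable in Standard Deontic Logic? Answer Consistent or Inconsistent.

Premise 6 is O(not a → not w), but O(not a) is not derivable from the premises, so it does not yield O(not w).
So O(not w) is not derivable, and the apparent clash with O(w) does not arise.
A world satisfying every obligation exists (e.g. a=true, b=true, d=true, h=false, k=true, n=false, p=false, r=false, s=true, u=false, w=true); no atom is both obligatory and forbidden, so the set is consistent.

Consistent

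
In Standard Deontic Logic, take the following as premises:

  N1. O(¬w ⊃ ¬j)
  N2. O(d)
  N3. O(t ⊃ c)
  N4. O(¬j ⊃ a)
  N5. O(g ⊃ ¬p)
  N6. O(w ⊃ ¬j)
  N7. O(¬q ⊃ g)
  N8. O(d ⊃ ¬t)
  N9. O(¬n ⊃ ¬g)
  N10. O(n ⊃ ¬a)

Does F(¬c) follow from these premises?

No

Premise 3 is O(t ⊃ c), but O(t) is not derivable from the premises, so it does not yield O(c).
No other premise forces O(c). An ideal world satisfying every premise can still have ¬c true, so F(¬c) is not derivable.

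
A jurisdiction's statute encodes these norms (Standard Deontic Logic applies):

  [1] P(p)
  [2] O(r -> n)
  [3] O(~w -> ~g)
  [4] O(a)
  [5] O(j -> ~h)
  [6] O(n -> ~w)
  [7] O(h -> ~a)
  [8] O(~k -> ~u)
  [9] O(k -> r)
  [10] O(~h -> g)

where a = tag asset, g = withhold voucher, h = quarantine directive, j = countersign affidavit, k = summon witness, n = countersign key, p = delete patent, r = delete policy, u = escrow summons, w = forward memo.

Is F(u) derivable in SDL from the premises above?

From premise 4 we have O(a).
Premise 7, O(h -> ~a), contraposes to O(a -> ~h); with O(a) we get O(~h).
From O(~h) and premise 10, O(~h -> g), we obtain O(g).
Premise 3 is O(~w -> ~g); contrapositively O(g -> w). Since O(g) holds, K gives O(w).
Premise 6, O(n -> ~w), contraposes to O(w -> ~n); with O(w) we get O(~n).
The contrapositive of premise 2 (O(r -> n)) is O(~n -> ~r), and O(~n) is already established, so O(~r).
The contrapositive of premise 9 (O(k -> r)) is O(~r -> ~k), and O(~r) is already established, so O(~k).
Premise 8 is O(~k -> ~u); since O(~k), deontic closure gives O(~u).
Premises 1, 5 do not contribute to this derivation.
So O(~u) holds, i.e. F(u). The claim follows.

Yes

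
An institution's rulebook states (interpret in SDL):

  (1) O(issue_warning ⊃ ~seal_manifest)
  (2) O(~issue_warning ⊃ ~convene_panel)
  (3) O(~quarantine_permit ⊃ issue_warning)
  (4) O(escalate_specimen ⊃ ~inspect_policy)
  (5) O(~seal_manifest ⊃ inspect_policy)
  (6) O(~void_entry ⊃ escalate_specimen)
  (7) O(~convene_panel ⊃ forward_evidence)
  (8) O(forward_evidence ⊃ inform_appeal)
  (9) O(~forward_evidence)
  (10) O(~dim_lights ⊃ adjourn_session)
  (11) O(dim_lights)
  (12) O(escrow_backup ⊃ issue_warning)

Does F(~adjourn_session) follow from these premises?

Premise 10 is O(~dim_lights ⊃ adjourn_session), but O(~dim_lights) is not derivable from the premises, so it does not yield O(adjourn_session).
No other premise forces O(adjourn_session). An ideal world satisfying every premise can still have ~adjourn_session true, so F(~adjourn_session) is not derivable.

No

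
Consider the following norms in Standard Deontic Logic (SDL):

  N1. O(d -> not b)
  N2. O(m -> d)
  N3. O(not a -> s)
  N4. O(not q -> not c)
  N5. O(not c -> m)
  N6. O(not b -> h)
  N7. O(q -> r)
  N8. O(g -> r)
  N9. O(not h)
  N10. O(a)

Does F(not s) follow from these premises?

No

Premise 3 is O(not a -> s), but O(not a) is not derivable from the premises, so it does not yield O(s).
No other premise forces O(s). An ideal world satisfying every premise can still have not s true, so F(not s) is not derivable.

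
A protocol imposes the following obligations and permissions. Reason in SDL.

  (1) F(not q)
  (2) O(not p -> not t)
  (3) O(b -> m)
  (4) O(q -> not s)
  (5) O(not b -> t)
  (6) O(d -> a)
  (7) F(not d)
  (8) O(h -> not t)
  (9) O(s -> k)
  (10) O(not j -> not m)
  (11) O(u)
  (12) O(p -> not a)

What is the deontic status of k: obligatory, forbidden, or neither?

Neither

Premise 9 is O(s -> k), but O(s) is not derivable from the premises, so it does not yield O(k).
No premise or chain of K-axiom applications forces O(k), and none forces O(not k). So k is neither obligatory nor forbidden under these norms.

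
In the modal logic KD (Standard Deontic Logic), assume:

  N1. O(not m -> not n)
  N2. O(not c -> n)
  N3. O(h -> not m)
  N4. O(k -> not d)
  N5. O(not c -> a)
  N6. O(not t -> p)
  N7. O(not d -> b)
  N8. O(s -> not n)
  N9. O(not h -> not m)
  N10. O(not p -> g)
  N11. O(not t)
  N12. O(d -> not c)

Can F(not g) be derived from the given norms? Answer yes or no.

No

Premise 10 is O(not p -> g), but O(not p) is not derivable from the premises, so it does not yield O(g).
No other premise forces O(g). An ideal world satisfying every premise can still have not g true, so F(not g) is not derivable.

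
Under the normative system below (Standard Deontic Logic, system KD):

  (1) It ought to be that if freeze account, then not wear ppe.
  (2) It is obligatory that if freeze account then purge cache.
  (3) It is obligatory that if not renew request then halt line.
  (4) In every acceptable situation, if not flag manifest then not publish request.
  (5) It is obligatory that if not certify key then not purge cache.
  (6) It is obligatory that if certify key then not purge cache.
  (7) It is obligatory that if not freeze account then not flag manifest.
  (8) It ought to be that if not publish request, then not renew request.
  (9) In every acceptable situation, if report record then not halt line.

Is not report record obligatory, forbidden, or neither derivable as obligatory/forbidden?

By case analysis on certify_key: premise 6 gives O(certify_key → ¬purge_cache) and premise 5 gives O(¬certify_key → ¬purge_cache), so O(¬purge_cache) either way.
Premise 2 is O(freeze_account → purge_cache); contrapositively O(¬purge_cache → ¬freeze_account). Since O(¬purge_cache) holds, K gives O(¬freeze_account).
Applying K to premise 7 (O(¬freeze_account → ¬flag_manifest)) and O(¬freeze_account) yields O(¬flag_manifest).
From O(¬flag_manifest) and premise 4, O(¬flag_manifest → ¬publish_request), we obtain O(¬publish_request).
Premise 8 is O(¬publish_request → ¬renew_request); since O(¬publish_request), deontic closure gives O(¬renew_request).
With premise 3, O(¬renew_request → halt_line), the K-axiom yields O(halt_line).
Premise 9 is O(report_record → ¬halt_line); contrapositively O(halt_line → ¬report_record). Since O(halt_line) holds, K gives O(¬report_record).
Premise 1 does not contribute to this derivation.
Hence ¬report_record is obligatory.

Obligatory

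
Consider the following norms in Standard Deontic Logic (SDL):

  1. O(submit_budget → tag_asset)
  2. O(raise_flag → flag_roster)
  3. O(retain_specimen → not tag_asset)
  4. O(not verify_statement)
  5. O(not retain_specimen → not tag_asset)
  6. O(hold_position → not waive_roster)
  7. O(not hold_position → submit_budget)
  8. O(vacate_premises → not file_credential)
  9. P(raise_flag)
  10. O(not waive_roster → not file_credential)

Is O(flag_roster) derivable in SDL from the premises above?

No

Premise 2 is O(raise_flag → flag_roster), but O(raise_flag) is not derivable from the premises (the permission P(raise_flag) asserts only not O(not raise_flag), not O(raise_flag)), so it does not yield O(flag_roster).
No other premise forces O(flag_roster). An ideal world satisfying every premise can still have flag_roster false, so O(flag_roster) is not derivable.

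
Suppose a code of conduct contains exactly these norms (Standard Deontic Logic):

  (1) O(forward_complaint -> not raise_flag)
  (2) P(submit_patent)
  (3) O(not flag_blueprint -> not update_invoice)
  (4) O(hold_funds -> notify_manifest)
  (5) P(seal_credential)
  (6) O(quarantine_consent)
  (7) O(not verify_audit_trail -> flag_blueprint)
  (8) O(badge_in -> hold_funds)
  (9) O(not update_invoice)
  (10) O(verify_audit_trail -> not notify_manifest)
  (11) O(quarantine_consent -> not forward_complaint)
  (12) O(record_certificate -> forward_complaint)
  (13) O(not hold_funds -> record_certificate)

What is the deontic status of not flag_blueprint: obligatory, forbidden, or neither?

Premise 6 states O(quarantine_consent) outright.
Applying K to premise 11 (O(quarantine_consent -> not forward_complaint)) and O(quarantine_consent) yields O(not forward_complaint).
The contrapositive of premise 12 (O(record_certificate -> forward_complaint)) is O(not forward_complaint -> not record_certificate), and O(not forward_complaint) is already established, so O(not record_certificate).
The contrapositive of premise 13 (O(not hold_funds -> record_certificate)) is O(not record_certificate -> hold_funds), and O(not record_certificate) is already established, so O(hold_funds).
Premise 4 is O(hold_funds -> notify_manifest); since O(hold_funds), deontic closure gives O(notify_manifest).
Premise 10, O(verify_audit_trail -> not notify_manifest), contraposes to O(notify_manifest -> not verify_audit_trail); with O(notify_manifest) we get O(not verify_audit_trail).
From O(not verify_audit_trail) and premise 7, O(not verify_audit_trail -> flag_blueprint), we obtain O(flag_blueprint).
Premises 1, 2, 3, 5, 8, 9 do not contribute to this derivation.
Thus O(flag_blueprint), which is F(not flag_blueprint): not flag_blueprint is forbidden.

Forbidden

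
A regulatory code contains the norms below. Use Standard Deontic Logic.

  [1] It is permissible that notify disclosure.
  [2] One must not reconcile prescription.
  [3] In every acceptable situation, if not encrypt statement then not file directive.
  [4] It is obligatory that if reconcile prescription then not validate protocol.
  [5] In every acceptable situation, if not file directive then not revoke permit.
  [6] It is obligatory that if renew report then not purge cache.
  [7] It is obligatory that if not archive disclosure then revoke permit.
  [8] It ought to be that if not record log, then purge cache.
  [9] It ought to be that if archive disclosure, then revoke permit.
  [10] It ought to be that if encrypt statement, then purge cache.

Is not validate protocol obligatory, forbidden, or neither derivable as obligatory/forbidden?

Premise 4 is O(reconcile_prescription → ¬validate_protocol), but O(reconcile_prescription) is not derivable from the premises, so it does not yield O(¬validate_protocol).
No premise or chain of K-axiom applications forces O(¬validate_protocol), and none forces O(validate_protocol). So ¬validate_protocol is neither obligatory nor forbidden under these norms.

Neither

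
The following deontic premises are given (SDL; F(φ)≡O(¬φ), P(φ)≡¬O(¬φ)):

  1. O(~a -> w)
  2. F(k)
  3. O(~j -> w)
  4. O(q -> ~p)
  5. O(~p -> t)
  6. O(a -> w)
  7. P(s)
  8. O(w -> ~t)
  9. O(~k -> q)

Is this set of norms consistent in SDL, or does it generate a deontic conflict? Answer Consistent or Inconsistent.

Inconsistent

Premises 1 and 6 cover both cases: O(~a -> w) and O(a -> w). Since ~a ∨ a is a tautology, O(w) follows.
Premise 8 is O(w -> ~t); since O(w), deontic closure gives O(~t).
Premise 5 is O(~p -> t); contrapositively O(~t -> p). Since O(~t) holds, K gives O(p).
Premise 4 is O(q -> ~p); contrapositively O(p -> ~q). Since O(p) holds, K gives O(~q).
Premise 9, O(~k -> q), contraposes to O(~q -> k); with O(~q) we get O(k).
However, F(k) at premise 2 amounts to O(~k).
We now have both O(k) and O(~k) — k is simultaneously obligatory and forbidden, violating the D-axiom.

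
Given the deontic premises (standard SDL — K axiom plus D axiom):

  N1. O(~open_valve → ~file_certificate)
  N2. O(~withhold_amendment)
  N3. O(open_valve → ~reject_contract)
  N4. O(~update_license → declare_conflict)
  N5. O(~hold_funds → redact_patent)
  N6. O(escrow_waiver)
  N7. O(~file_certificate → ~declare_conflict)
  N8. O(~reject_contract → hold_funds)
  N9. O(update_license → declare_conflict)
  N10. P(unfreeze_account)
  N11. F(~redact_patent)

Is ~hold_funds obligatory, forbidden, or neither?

Premises 9 and 4 cover both cases: O(update_license → declare_conflict) and O(~update_license → declare_conflict). Since update_license ∨ ~update_license is a tautology, O(declare_conflict) follows.
Premise 7, O(~file_certificate → ~declare_conflict), contraposes to O(declare_conflict → file_certificate); with O(declare_conflict) we get O(file_certificate).
The contrapositive of premise 1 (O(~open_valve → ~file_certificate)) is O(file_certificate → open_valve), and O(file_certificate) is already established, so O(open_valve).
Premise 3 is O(open_valve → ~reject_contract); since O(open_valve), deontic closure gives O(~reject_contract).
From O(~reject_contract) and premise 8, O(~reject_contract → hold_funds), we obtain O(hold_funds).
Premises 2, 5, 6, 10, 11 do not contribute to this derivation.
Thus O(hold_funds), which is F(~hold_funds): ~hold_funds is forbidden.

Forbidden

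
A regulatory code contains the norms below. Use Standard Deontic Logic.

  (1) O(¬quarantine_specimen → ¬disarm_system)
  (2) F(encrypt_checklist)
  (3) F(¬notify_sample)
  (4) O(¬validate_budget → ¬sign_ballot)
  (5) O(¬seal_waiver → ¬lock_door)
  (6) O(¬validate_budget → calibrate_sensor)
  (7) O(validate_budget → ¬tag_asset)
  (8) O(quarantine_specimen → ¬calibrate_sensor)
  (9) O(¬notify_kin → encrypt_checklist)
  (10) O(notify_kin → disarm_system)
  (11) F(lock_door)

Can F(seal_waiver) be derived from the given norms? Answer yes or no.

Premise 5 is O(¬seal_waiver → ¬lock_door); even if O(¬lock_door) held, inferring O(¬seal_waiver) would be affirming the consequent — invalid.
No other premise forces O(¬seal_waiver). An ideal world satisfying every premise can still have seal_waiver true, so F(seal_waiver) is not derivable.

No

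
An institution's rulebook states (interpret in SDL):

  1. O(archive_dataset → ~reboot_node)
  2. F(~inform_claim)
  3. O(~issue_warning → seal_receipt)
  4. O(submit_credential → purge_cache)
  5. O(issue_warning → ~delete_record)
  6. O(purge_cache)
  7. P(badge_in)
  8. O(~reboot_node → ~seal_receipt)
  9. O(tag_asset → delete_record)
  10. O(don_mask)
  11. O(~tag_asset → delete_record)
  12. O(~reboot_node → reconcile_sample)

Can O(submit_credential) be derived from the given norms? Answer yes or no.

Premise 4 is O(submit_credential → purge_cache); even if O(purge_cache) held, inferring O(submit_credential) would be affirming the consequent — invalid.
No other premise forces O(submit_credential). An ideal world satisfying every premise can still have submit_credential false, so O(submit_credential) is not derivable.

No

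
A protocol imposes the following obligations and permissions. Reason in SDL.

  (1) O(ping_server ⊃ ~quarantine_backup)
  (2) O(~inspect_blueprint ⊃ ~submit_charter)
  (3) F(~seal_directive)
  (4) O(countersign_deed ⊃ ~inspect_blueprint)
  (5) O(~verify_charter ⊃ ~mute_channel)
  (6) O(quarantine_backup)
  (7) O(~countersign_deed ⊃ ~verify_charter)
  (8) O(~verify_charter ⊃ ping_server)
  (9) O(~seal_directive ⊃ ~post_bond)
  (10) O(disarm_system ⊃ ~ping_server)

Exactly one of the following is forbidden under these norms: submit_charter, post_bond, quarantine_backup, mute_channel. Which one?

submit_charter

Premise 6 gives O(quarantine_backup).
Premise 1 is O(ping_server ⊃ ~quarantine_backup); contrapositively O(quarantine_backup ⊃ ~ping_server). Since O(quarantine_backup) holds, K gives O(~ping_server).
The contrapositive of premise 8 (O(~verify_charter ⊃ ping_server)) is O(~ping_server ⊃ verify_charter), and O(~ping_server) is already established, so O(verify_charter).
The contrapositive of premise 7 (O(~countersign_deed ⊃ ~verify_charter)) is O(verify_charter ⊃ countersign_deed), and O(verify_charter) is already established, so O(countersign_deed).
Applying K to premise 4 (O(countersign_deed ⊃ ~inspect_blueprint)) and O(countersign_deed) yields O(~inspect_blueprint).
Applying K to premise 2 (O(~inspect_blueprint ⊃ ~submit_charter)) and O(~inspect_blueprint) yields O(~submit_charter).
So O(~submit_charter) holds, i.e. submit_charter is forbidden. None of the other listed options is forbidden under the premises.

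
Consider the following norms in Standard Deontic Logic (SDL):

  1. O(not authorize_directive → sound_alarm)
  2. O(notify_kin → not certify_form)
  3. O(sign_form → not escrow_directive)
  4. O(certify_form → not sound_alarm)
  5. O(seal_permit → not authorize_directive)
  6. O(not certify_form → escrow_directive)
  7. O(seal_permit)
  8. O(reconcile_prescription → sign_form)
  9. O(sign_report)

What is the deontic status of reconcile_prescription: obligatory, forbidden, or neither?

Forbidden

Premise 7 gives O(seal_permit).
With premise 5, O(seal_permit → not authorize_directive), the K-axiom yields O(not authorize_directive).
From O(not authorize_directive) and premise 1, O(not authorize_directive → sound_alarm), we obtain O(sound_alarm).
The contrapositive of premise 4 (O(certify_form → not sound_alarm)) is O(sound_alarm → not certify_form), and O(sound_alarm) is already established, so O(not certify_form).
From O(not certify_form) and premise 6, O(not certify_form → escrow_directive), we obtain O(escrow_directive).
Premise 3, O(sign_form → not escrow_directive), contraposes to O(escrow_directive → not sign_form); with O(escrow_directive) we get O(not sign_form).
Premise 8, O(reconcile_prescription → sign_form), contraposes to O(not sign_form → not reconcile_prescription); with O(not sign_form) we get O(not reconcile_prescription).
Premises 2, 9 do not contribute to this derivation.
Thus O(not reconcile_prescription), which is F(reconcile_prescription): reconcile_prescription is forbidden.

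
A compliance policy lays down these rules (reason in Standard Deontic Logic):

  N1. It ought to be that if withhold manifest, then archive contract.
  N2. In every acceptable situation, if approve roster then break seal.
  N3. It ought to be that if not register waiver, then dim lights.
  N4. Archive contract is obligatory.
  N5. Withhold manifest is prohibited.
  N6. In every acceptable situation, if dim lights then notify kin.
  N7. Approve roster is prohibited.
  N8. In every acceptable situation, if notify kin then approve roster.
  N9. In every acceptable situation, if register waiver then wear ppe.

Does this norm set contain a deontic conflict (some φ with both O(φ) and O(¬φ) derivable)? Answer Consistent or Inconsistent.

Consistent

Premise 1 is O(withhold_manifest → archive_contract); even if O(archive_contract) held, inferring O(withhold_manifest) would be affirming the consequent — invalid.
So O(withhold_manifest) is not derivable, and the apparent clash with O(¬withhold_manifest) does not arise.
A world satisfying every obligation exists (e.g. approve_roster=false, archive_contract=true, break_seal=false, dim_lights=false, notify_kin=false, register_waiver=true, wear_ppe=true, withhold_manifest=false); no atom is both obligatory and forbidden, so the set is consistent.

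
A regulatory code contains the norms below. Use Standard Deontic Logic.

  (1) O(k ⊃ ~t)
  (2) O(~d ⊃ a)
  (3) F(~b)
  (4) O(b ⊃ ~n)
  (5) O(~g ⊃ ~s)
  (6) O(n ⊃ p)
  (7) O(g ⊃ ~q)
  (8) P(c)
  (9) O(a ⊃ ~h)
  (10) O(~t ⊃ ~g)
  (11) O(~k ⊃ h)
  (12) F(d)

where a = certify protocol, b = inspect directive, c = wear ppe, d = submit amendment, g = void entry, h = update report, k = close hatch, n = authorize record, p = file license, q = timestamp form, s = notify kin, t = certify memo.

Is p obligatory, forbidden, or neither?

Neither

Premise 6 is O(n ⊃ p), but O(n) is not derivable from the premises, so it does not yield O(p).
No premise or chain of K-axiom applications forces O(p), and none forces O(~p). So p is neither obligatory nor forbidden under these norms.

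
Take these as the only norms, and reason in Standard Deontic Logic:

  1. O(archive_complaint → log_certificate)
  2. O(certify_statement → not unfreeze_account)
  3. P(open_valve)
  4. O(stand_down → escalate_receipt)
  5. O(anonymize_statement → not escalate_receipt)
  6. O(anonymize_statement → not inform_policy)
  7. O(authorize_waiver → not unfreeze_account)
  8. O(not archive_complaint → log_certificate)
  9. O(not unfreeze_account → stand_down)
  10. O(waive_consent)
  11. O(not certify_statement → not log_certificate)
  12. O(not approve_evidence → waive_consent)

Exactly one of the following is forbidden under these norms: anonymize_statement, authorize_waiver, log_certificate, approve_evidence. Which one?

Premises 8 and 1 are O(not archive_complaint → log_certificate) and O(archive_complaint → log_certificate); every ideal world satisfies not archive_complaint or archive_complaint, so in either case log_certificate holds — hence O(log_certificate).
Premise 11 is O(not certify_statement → not log_certificate); contrapositively O(log_certificate → certify_statement). Since O(log_certificate) holds, K gives O(certify_statement).
Applying K to premise 2 (O(certify_statement → not unfreeze_account)) and O(certify_statement) yields O(not unfreeze_account).
Premise 9 is O(not unfreeze_account → stand_down); since O(not unfreeze_account), deontic closure gives O(stand_down).
With premise 4, O(stand_down → escalate_receipt), the K-axiom yields O(escalate_receipt).
The contrapositive of premise 5 (O(anonymize_statement → not escalate_receipt)) is O(escalate_receipt → not anonymize_statement), and O(escalate_receipt) is already established, so O(not anonymize_statement).
So O(not anonymize_statement) holds, i.e. anonymize_statement is forbidden. None of the other listed options is forbidden under the premises.

anonymize_statement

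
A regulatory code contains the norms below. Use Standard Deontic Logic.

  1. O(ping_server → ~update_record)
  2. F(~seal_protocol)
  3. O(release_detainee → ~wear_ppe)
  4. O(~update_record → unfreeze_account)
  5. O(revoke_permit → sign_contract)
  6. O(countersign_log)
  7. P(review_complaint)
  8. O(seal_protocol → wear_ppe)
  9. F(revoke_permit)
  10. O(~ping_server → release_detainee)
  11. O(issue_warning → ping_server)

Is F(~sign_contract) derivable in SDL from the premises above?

Premise 5 is O(revoke_permit → sign_contract), but O(revoke_permit) is not derivable from the premises, so it does not yield O(sign_contract).
No other premise forces O(sign_contract). An ideal world satisfying every premise can still have ~sign_contract true, so F(~sign_contract) is not derivable.

No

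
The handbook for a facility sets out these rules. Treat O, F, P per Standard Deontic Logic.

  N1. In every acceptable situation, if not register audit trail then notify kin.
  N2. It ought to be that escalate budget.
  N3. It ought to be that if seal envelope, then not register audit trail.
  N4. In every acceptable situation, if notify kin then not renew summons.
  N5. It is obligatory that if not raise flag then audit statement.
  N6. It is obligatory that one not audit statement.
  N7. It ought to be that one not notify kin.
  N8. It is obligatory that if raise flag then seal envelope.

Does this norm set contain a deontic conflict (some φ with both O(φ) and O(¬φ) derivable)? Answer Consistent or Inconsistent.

Inconsistent

Premise 7 states O(¬notify_kin) outright.
Premise 1, O(¬register_audit_trail → notify_kin), contraposes to O(¬notify_kin → register_audit_trail); with O(¬notify_kin) we get O(register_audit_trail).
Premise 3, O(seal_envelope → ¬register_audit_trail), contraposes to O(register_audit_trail → ¬seal_envelope); with O(register_audit_trail) we get O(¬seal_envelope).
Premise 8, O(raise_flag → seal_envelope), contraposes to O(¬seal_envelope → ¬raise_flag); with O(¬seal_envelope) we get O(¬raise_flag).
With premise 5, O(¬raise_flag → audit_statement), the K-axiom yields O(audit_statement).
Yet premise 6 states O(¬audit_statement).
We now have both O(audit_statement) and O(¬audit_statement) — audit_statement is simultaneously obligatory and forbidden, violating the D-axiom.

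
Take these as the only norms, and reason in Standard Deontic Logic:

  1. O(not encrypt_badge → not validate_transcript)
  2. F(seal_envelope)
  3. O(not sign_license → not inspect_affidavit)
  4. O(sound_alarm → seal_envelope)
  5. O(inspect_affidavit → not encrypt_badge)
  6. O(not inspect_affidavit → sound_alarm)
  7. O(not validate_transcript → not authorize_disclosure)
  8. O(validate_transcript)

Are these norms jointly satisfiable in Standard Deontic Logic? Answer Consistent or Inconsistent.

Inconsistent

Premise 8 states O(validate_transcript) outright.
The contrapositive of premise 1 (O(not encrypt_badge → not validate_transcript)) is O(validate_transcript → encrypt_badge), and O(validate_transcript) is already established, so O(encrypt_badge).
Premise 5 is O(inspect_affidavit → not encrypt_badge); contrapositively O(encrypt_badge → not inspect_affidavit). Since O(encrypt_badge) holds, K gives O(not inspect_affidavit).
Applying K to premise 6 (O(not inspect_affidavit → sound_alarm)) and O(not inspect_affidavit) yields O(sound_alarm).
From O(sound_alarm) and premise 4, O(sound_alarm → seal_envelope), we obtain O(seal_envelope).
But premise 2, F(seal_envelope), means O(not seal_envelope).
We now have both O(seal_envelope) and O(not seal_envelope) — seal_envelope is simultaneously obligatory and forbidden, violating the D-axiom.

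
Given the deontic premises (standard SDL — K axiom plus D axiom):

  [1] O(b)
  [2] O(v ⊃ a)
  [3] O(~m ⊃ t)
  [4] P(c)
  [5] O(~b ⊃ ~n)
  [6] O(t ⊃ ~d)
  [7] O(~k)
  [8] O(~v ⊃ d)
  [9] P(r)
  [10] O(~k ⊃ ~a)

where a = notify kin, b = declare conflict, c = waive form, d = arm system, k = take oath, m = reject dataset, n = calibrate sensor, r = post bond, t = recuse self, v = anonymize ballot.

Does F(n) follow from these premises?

No

Premise 5 is O(~b ⊃ ~n), but O(~b) is not derivable from the premises, so it does not yield O(~n).
No other premise forces O(~n). An ideal world satisfying every premise can still have n true, so F(n) is not derivable.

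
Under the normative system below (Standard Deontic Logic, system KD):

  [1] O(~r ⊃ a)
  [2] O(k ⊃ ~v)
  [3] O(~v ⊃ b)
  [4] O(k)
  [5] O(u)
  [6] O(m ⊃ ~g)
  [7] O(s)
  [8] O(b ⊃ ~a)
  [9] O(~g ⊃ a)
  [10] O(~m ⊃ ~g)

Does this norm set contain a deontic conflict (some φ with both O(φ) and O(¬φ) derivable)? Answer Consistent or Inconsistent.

By case analysis on m: premise 6 gives O(m ⊃ ~g) and premise 10 gives O(~m ⊃ ~g), so O(~g) either way.
Applying K to premise 9 (O(~g ⊃ a)) and O(~g) yields O(a).
Premise 8 is O(b ⊃ ~a); contrapositively O(a ⊃ ~b). Since O(a) holds, K gives O(~b).
Premise 3, O(~v ⊃ b), contraposes to O(~b ⊃ v); with O(~b) we get O(v).
The contrapositive of premise 2 (O(k ⊃ ~v)) is O(v ⊃ ~k), and O(v) is already established, so O(~k).
But premise 4 directly asserts O(k).
We now have both O(~k) and O(k) — k is simultaneously obligatory and forbidden, violating the D-axiom.

Inconsistent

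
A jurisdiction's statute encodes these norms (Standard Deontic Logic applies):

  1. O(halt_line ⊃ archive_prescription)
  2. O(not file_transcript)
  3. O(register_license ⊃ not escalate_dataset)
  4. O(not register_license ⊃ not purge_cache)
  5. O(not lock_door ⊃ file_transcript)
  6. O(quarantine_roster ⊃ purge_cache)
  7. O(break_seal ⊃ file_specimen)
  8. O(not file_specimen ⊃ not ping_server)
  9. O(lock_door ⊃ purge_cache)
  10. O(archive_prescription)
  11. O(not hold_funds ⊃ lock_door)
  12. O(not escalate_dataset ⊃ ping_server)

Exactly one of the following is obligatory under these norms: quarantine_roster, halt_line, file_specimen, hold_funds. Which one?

file_specimen

Premise 2 states O(not file_transcript) outright.
Premise 5 is O(not lock_door ⊃ file_transcript); contrapositively O(not file_transcript ⊃ lock_door). Since O(not file_transcript) holds, K gives O(lock_door).
From O(lock_door) and premise 9, O(lock_door ⊃ purge_cache), we obtain O(purge_cache).
The contrapositive of premise 4 (O(not register_license ⊃ not purge_cache)) is O(purge_cache ⊃ register_license), and O(purge_cache) is already established, so O(register_license).
With premise 3, O(register_license ⊃ not escalate_dataset), the K-axiom yields O(not escalate_dataset).
With premise 12, O(not escalate_dataset ⊃ ping_server), the K-axiom yields O(ping_server).
The contrapositive of premise 8 (O(not file_specimen ⊃ not ping_server)) is O(ping_server ⊃ file_specimen), and O(ping_server) is already established, so O(file_specimen).
So O(file_specimen) holds — file_specimen is obligatory. None of the other listed options is made obligatory by any chain of premises.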